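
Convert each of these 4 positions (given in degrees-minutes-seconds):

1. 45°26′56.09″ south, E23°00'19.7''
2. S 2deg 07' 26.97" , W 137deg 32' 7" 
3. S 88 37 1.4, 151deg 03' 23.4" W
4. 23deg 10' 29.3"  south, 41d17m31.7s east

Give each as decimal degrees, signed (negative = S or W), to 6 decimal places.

1. -45.448914, 23.005472
2. -2.124158, -137.535278
3. -88.617056, -151.056500
4. -23.174806, 41.292139

Point 1:
  φ: 26′ + 56.09″ = 26.93483′; 45 + 26.93483/60 = 45.4489139
  S → negative
  λ: 23 + 0/60 + 19.7/3600 = 23.0054722
  E → positive
Point 2:
  Latitude: 7′ + 26.97″ = 7.44950′; 2 + 7.44950/60 = 2.1241583
  hemisphere S, so the sign is −
  λ: 137 + 32/60 + 7/3600 = 137.5352778
  W → negative
Point 3:
  Latitude: 37′ + 1.4″ = 37.02333′; 88 + 37.02333/60 = 88.6170556
  S ⇒ negate
  Lon: 3′ + 23.4″ = 3.39000′; 151 + 3.39000/60 = 151.0565000
  W ⇒ negate
Point 4:
  Latitude: 10′ + 29.3″ = 10.48833′; 23 + 10.48833/60 = 23.1748056
  hemisphere S, so the sign is −
  Longitude: 41° + 17/60 + 31.7/3600 = 41 + 0.283333 + 0.008806 = 41.2921389
  E ⇒ keep positive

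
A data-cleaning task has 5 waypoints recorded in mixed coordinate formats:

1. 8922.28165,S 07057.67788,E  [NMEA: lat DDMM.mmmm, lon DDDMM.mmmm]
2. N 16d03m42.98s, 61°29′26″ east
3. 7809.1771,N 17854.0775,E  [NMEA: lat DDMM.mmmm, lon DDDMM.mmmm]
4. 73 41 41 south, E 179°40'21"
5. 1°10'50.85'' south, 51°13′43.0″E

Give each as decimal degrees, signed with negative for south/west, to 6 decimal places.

Point 1:
  φ: degrees = first 2 digits = 89, minutes = 22.28165; 89 + 22.28165/60 = 89.3713608
  S ⇒ negate
  Longitude: degrees = first 3 digits = 70, minutes = 57.67788; 70 + 57.67788/60 = 70.9612980
  E → positive
Point 2:
  φ: 16° + 3/60 + 42.98/3600 = 16 + 0.050000 + 0.011939 = 16.0619389
  N ⇒ keep positive
  Longitude: 61 + 29/60 + 26/3600 = 61.4905556
  E → positive
Point 3:
  Latitude: degrees = first 2 digits = 78, minutes = 9.1771; 78 + 9.1771/60 = 78.1529517
  N ⇒ keep positive
  λ: split at 3 digits → 178° and 54.0775′; 178 + 54.0775/60 = 178.9012917
  E → positive
Point 4:
  Lat: 41′ + 41″ = 41.68333′; 73 + 41.68333/60 = 73.6947222
  hemisphere S, so the sign is −
  Lon: 40′ + 21″ = 40.35000′; 179 + 40.35000/60 = 179.6725000
  E → positive
Point 5:
  Lat: 10′ + 50.85″ = 10.84750′; 1 + 10.84750/60 = 1.1807917
  hemisphere S, so the sign is −
  λ: 51° + 13/60 + 43/3600 = 51 + 0.216667 + 0.011944 = 51.2286111
  E ⇒ keep positive

1. -89.371361, 70.961298
2. 16.061939, 61.490556
3. 78.152952, 178.901292
4. -73.694722, 179.672500
5. -1.180792, 51.228611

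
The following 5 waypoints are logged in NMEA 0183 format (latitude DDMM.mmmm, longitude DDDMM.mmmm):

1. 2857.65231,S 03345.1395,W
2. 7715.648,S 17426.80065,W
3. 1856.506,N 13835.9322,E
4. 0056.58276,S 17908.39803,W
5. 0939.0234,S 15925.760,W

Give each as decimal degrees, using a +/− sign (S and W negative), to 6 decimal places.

Point 1:
  Latitude: split at 2 digits → 28° and 57.65231′; 28 + 57.65231/60 = 28.9608718
  hemisphere S, so the sign is −
  Longitude: split at 3 digits → 033° and 45.1395′; 33 + 45.1395/60 = 33.7523250
  W → negative
Point 2:
  φ: degrees = first 2 digits = 77, minutes = 15.648; 77 + 15.648/60 = 77.2608000
  S ⇒ negate
  Longitude: degrees = first 3 digits = 174, minutes = 26.80065; 174 + 26.80065/60 = 174.4466775
  W ⇒ negate
Point 3:
  Lat: split at 2 digits → 18° and 56.506′; 18 + 56.506/60 = 18.9417667
  N → positive
  λ: split at 3 digits → 138° and 35.9322′; 138 + 35.9322/60 = 138.5988700
  E → positive
Point 4:
  φ: degrees = first 2 digits = 0, minutes = 56.58276; 0 + 56.58276/60 = 0.9430460
  S ⇒ negate
  λ: degrees = first 3 digits = 179, minutes = 8.39803; 179 + 8.39803/60 = 179.1399672
  W → negative
Point 5:
  φ: split at 2 digits → 09° and 39.0234′; 9 + 39.0234/60 = 9.6503900
  hemisphere S, so the sign is −
  Lon: split at 3 digits → 159° and 25.76′; 159 + 25.76/60 = 159.4293333
  W ⇒ negate

1. -28.960872, -33.752325
2. -77.260800, -174.446678
3. 18.941767, 138.598870
4. -0.943046, -179.139967
5. -9.650390, -159.429333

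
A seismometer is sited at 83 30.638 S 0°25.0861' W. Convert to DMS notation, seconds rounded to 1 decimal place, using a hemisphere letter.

Latitude: 30.63800′ → 30′ and 0.63800 × 60 = 38.280″
λ: 25.08610′ → 25′ and 0.08610 × 60 = 5.166″

83°30′38.3″ S, 0°25′5.2″ W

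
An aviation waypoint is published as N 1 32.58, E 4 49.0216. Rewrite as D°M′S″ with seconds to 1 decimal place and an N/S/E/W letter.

φ: fractional minutes 0.58000 × 60 = 34.800″
λ: 49.02160′ → 49′ and 0.02160 × 60 = 1.296″

1°32′34.8″ N, 4°49′1.3″ E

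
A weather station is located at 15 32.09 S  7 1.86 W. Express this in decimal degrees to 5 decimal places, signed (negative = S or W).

φ: 15 + 32.09/60 = 15.534833
S ⇒ negate
λ: 7 + 1.86/60 = 7.031000
W ⇒ negate

-15.53483, -7.03100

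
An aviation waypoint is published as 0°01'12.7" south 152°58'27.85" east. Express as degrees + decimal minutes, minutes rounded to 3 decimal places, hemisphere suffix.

φ: seconds/60 = 0.21167; minutes = 1 + 0.21167 = 1.21167
Lon: seconds/60 = 0.46417; minutes = 58 + 0.46417 = 58.46417

0° 1.212′ S, 152° 58.464′ E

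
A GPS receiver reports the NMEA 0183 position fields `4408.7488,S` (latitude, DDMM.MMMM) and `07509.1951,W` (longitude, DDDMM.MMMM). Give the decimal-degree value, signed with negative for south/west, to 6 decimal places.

Latitude: degrees = first 2 digits = 44, minutes = 8.7488; 44 + 8.7488/60 = 44.1458133
hemisphere S, so the sign is −
λ: split at 3 digits → 075° and 9.1951′; 75 + 9.1951/60 = 75.1532517
W ⇒ negate

-44.145813, -75.153252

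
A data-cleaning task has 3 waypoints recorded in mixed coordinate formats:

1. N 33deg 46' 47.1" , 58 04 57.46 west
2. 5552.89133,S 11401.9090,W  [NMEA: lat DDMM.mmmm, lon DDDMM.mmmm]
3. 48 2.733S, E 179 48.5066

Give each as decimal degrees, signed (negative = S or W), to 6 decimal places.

1. 33.779750, -58.082628
2. -55.881522, -114.031817
3. -48.045550, 179.808443

Point 1:
  Latitude: 33° + 46/60 + 47.1/3600 = 33 + 0.766667 + 0.013083 = 33.7797500
  N ⇒ keep positive
  λ: 58° + 4/60 + 57.46/3600 = 58 + 0.066667 + 0.015961 = 58.0826278
  hemisphere W, so the sign is −
Point 2:
  Lat: degrees = first 2 digits = 55, minutes = 52.89133; 55 + 52.89133/60 = 55.8815222
  S ⇒ negate
  Lon: degrees = first 3 digits = 114, minutes = 1.909; 114 + 1.909/60 = 114.0318167
  W ⇒ negate
Point 3:
  Lat: 48 + 2.733/60 = 48.0455500
  S → negative
  Lon: 179 + 48.5066/60 = 179.8084433
  E ⇒ keep positive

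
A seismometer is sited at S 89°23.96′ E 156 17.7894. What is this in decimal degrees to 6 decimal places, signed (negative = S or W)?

Latitude: 23.96′ = 0.399333°; total 89.3993333
S → negative
λ: 156 + 17.7894/60 = 156.2964900
E → positive

-89.399333, 156.296490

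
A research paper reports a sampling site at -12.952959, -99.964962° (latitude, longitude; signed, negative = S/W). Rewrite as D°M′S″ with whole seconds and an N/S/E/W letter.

Latitude is negative → S; |value| = 12.952959
φ: 0.952959 × 60 = 57.17754′ → 57′, remainder × 60 = 10.65″
Longitude is negative → W; |value| = 99.964962
Lon: 0.964962 × 60 = 57.89772′ → 57′, remainder × 60 = 53.86″

12°57′11″ S, 99°57′54″ W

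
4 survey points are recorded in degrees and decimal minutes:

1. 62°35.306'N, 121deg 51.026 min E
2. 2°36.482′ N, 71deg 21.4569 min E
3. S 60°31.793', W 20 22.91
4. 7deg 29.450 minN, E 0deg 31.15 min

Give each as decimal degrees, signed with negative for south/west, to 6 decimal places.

Point 1:
  Lat: 35.306′ = 0.588433°; total 62.5884333
  N → positive
  Longitude: 121 + 51.026/60 = 121.8504333
  E → positive
Point 2:
  Lat: 2 + 36.482/60 = 2.6080333
  N ⇒ keep positive
  Lon: 71 + 21.4569/60 = 71.3576150
  E → positive
Point 3:
  Lat: 60 + 31.793/60 = 60.5298833
  S → negative
  Lon: 20 + 22.91/60 = 20.3818333
  W → negative
Point 4:
  φ: 29.45′ = 0.490833°; total 7.4908333
  N → positive
  Longitude: 0 + 31.15/60 = 0.5191667
  E ⇒ keep positive

1. 62.588433, 121.850433
2. 2.608033, 71.357615
3. -60.529883, -20.381833
4. 7.490833, 0.519167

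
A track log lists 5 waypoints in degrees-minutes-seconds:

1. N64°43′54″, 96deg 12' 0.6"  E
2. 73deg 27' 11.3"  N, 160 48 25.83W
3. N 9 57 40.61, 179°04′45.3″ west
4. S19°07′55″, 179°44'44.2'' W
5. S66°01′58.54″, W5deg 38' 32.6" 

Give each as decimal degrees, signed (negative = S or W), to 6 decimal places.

Point 1:
  Lat: 43′ + 54″ = 43.90000′; 64 + 43.90000/60 = 64.7316667
  N ⇒ keep positive
  Lon: 12′ + 0.6″ = 12.01000′; 96 + 12.01000/60 = 96.2001667
  E → positive
Point 2:
  Latitude: 73 + 27/60 + 11.3/3600 = 73.4531389
  N → positive
  λ: 160° + 48/60 + 25.83/3600 = 160 + 0.800000 + 0.007175 = 160.8071750
  W → negative
Point 3:
  Latitude: 9 + 57/60 + 40.61/3600 = 9.9612806
  N ⇒ keep positive
  Lon: 179 + 4/60 + 45.3/3600 = 179.0792500
  hemisphere W, so the sign is −
Point 4:
  Latitude: 7′ + 55″ = 7.91667′; 19 + 7.91667/60 = 19.1319444
  hemisphere S, so the sign is −
  λ: 179 + 44/60 + 44.2/3600 = 179.7456111
  hemisphere W, so the sign is −
Point 5:
  Lat: 1′ + 58.54″ = 1.97567′; 66 + 1.97567/60 = 66.0329278
  hemisphere S, so the sign is −
  Longitude: 38′ + 32.6″ = 38.54333′; 5 + 38.54333/60 = 5.6423889
  W ⇒ negate

1. 64.731667, 96.200167
2. 73.453139, -160.807175
3. 9.961281, -179.079250
4. -19.131944, -179.745611
5. -66.032928, -5.642389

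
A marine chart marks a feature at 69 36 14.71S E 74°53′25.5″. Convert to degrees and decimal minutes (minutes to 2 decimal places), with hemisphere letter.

69° 36.25′ S, 74° 53.43′ E

φ: seconds/60 = 0.24517; minutes = 36 + 0.24517 = 36.2452
λ: seconds/60 = 0.42500; minutes = 53 + 0.42500 = 53.4250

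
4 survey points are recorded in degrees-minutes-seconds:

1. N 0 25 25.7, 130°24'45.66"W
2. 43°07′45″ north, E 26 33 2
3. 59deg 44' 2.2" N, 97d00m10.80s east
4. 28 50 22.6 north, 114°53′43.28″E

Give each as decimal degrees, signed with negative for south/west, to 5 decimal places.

Point 1:
  Latitude: 0° + 25/60 + 25.7/3600 = 0 + 0.416667 + 0.007139 = 0.423806
  N ⇒ keep positive
  Lon: 130 + 24/60 + 45.66/3600 = 130.412683
  W → negative
Point 2:
  Lat: 43 + 7/60 + 45/3600 = 43.129167
  N → positive
  Longitude: 33′ + 2″ = 33.03333′; 26 + 33.03333/60 = 26.550556
  E ⇒ keep positive
Point 3:
  Latitude: 44′ + 2.2″ = 44.03667′; 59 + 44.03667/60 = 59.733944
  N → positive
  Lon: 97° + 0/60 + 10.8/3600 = 97 + 0.000000 + 0.003000 = 97.003000
  E → positive
Point 4:
  φ: 28° + 50/60 + 22.6/3600 = 28 + 0.833333 + 0.006278 = 28.839611
  N ⇒ keep positive
  Longitude: 53′ + 43.28″ = 53.72133′; 114 + 53.72133/60 = 114.895356
  E ⇒ keep positive

1. 0.42381, -130.41268
2. 43.12917, 26.55056
3. 59.73394, 97.00300
4. 28.83961, 114.89536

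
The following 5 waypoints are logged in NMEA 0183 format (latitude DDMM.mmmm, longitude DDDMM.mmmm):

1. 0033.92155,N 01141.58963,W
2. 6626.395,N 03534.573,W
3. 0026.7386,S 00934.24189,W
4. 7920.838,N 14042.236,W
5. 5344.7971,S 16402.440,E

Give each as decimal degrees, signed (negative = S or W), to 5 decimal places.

Point 1:
  Lat: split at 2 digits → 00° and 33.92155′; 0 + 33.92155/60 = 0.565359
  N ⇒ keep positive
  Lon: degrees = first 3 digits = 11, minutes = 41.58963; 11 + 41.58963/60 = 11.693161
  hemisphere W, so the sign is −
Point 2:
  Latitude: split at 2 digits → 66° and 26.395′; 66 + 26.395/60 = 66.439917
  N → positive
  Longitude: degrees = first 3 digits = 35, minutes = 34.573; 35 + 34.573/60 = 35.576217
  hemisphere W, so the sign is −
Point 3:
  φ: split at 2 digits → 00° and 26.7386′; 0 + 26.7386/60 = 0.445643
  S → negative
  Lon: split at 3 digits → 009° and 34.24189′; 9 + 34.24189/60 = 9.570698
  W → negative
Point 4:
  Latitude: degrees = first 2 digits = 79, minutes = 20.838; 79 + 20.838/60 = 79.347300
  N → positive
  Lon: degrees = first 3 digits = 140, minutes = 42.236; 140 + 42.236/60 = 140.703933
  W ⇒ negate
Point 5:
  Lat: degrees = first 2 digits = 53, minutes = 44.7971; 53 + 44.7971/60 = 53.746618
  S ⇒ negate
  Longitude: degrees = first 3 digits = 164, minutes = 2.44; 164 + 2.44/60 = 164.040667
  E ⇒ keep positive

1. 0.56536, -11.69316
2. 66.43992, -35.57622
3. -0.44564, -9.57070
4. 79.34730, -140.70393
5. -53.74662, 164.04067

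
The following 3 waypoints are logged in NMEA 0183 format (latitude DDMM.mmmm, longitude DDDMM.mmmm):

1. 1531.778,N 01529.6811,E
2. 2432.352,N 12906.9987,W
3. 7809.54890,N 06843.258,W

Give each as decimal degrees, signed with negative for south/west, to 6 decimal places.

Point 1:
  Latitude: split at 2 digits → 15° and 31.778′; 15 + 31.778/60 = 15.5296333
  N → positive
  λ: degrees = first 3 digits = 15, minutes = 29.6811; 15 + 29.6811/60 = 15.4946850
  E ⇒ keep positive
Point 2:
  Lat: split at 2 digits → 24° and 32.352′; 24 + 32.352/60 = 24.5392000
  N → positive
  Lon: split at 3 digits → 129° and 6.9987′; 129 + 6.9987/60 = 129.1166450
  hemisphere W, so the sign is −
Point 3:
  Lat: degrees = first 2 digits = 78, minutes = 9.5489; 78 + 9.5489/60 = 78.1591483
  N ⇒ keep positive
  λ: split at 3 digits → 068° and 43.258′; 68 + 43.258/60 = 68.7209667
  hemisphere W, so the sign is −

1. 15.529633, 15.494685
2. 24.539200, -129.116645
3. 78.159148, -68.720967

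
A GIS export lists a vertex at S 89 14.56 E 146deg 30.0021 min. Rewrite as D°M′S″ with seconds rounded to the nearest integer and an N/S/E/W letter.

Latitude: fractional minutes 0.56000 × 60 = 33.60″
Longitude: 30.00210′ → 30′ and 0.00210 × 60 = 0.13″

89°14′34″ S, 146°30′0″ E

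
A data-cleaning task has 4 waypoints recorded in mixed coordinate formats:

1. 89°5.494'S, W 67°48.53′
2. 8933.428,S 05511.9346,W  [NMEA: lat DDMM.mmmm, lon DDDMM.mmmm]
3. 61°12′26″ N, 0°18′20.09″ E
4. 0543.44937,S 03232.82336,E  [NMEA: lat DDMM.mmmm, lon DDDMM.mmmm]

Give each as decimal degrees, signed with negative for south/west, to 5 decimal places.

1. -89.09157, -67.80883
2. -89.55713, -55.19891
3. 61.20722, 0.30558
4. -5.72416, 32.54706

Point 1:
  Latitude: 5.494′ = 0.091567°; total 89.091567
  hemisphere S, so the sign is −
  Lon: 67 + 48.53/60 = 67.808833
  W → negative
Point 2:
  φ: degrees = first 2 digits = 89, minutes = 33.428; 89 + 33.428/60 = 89.557133
  hemisphere S, so the sign is −
  λ: split at 3 digits → 055° and 11.9346′; 55 + 11.9346/60 = 55.198910
  W ⇒ negate
Point 3:
  Lat: 61° + 12/60 + 26/3600 = 61 + 0.200000 + 0.007222 = 61.207222
  N → positive
  Longitude: 0° + 18/60 + 20.09/3600 = 0 + 0.300000 + 0.005581 = 0.305581
  E ⇒ keep positive
Point 4:
  φ: split at 2 digits → 05° and 43.44937′; 5 + 43.44937/60 = 5.724156
  S ⇒ negate
  λ: split at 3 digits → 032° and 32.82336′; 32 + 32.82336/60 = 32.547056
  E ⇒ keep positive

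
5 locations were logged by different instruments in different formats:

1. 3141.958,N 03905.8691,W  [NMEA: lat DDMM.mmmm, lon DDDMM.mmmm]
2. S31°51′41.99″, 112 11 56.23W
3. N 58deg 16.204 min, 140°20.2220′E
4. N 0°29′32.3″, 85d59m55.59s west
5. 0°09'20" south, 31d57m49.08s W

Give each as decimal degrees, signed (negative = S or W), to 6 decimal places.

1. 31.699300, -39.097818
2. -31.861664, -112.198953
3. 58.270067, 140.337033
4. 0.492306, -85.998775
5. -0.155556, -31.963633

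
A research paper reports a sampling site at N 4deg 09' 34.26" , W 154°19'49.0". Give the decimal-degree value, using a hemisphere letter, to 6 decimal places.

4.159517° N, 154.330278° W

Latitude: 4 + 9/60 + 34.26/3600 = 4.1595167
λ: 154° + 19/60 + 49/3600 = 154 + 0.316667 + 0.013611 = 154.3302778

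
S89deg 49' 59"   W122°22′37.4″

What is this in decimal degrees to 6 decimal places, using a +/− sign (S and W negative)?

φ: 49′ + 59″ = 49.98333′; 89 + 49.98333/60 = 89.8330556
S → negative
λ: 22′ + 37.4″ = 22.62333′; 122 + 22.62333/60 = 122.3770556
W ⇒ negate

-89.833056, -122.377056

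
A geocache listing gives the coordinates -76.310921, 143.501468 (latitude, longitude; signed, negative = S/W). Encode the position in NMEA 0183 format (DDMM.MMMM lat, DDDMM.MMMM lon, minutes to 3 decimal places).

7618.655,S / 14330.088,E

Latitude is negative → S; |value| = 76.310921
Lat: fractional part 0.310921 → 18.65526 minutes
Longitude: fractional part 0.501468 → 30.08808 minutes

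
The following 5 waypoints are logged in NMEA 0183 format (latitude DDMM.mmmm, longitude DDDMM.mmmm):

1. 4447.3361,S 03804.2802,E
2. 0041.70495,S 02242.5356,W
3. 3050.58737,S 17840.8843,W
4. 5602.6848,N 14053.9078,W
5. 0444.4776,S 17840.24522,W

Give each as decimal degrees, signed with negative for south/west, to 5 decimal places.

Point 1:
  Lat: degrees = first 2 digits = 44, minutes = 47.3361; 44 + 47.3361/60 = 44.788935
  S ⇒ negate
  Lon: split at 3 digits → 038° and 4.2802′; 38 + 4.2802/60 = 38.071337
  E → positive
Point 2:
  Latitude: split at 2 digits → 00° and 41.70495′; 0 + 41.70495/60 = 0.695083
  hemisphere S, so the sign is −
  λ: degrees = first 3 digits = 22, minutes = 42.5356; 22 + 42.5356/60 = 22.708927
  hemisphere W, so the sign is −
Point 3:
  Latitude: degrees = first 2 digits = 30, minutes = 50.58737; 30 + 50.58737/60 = 30.843123
  S ⇒ negate
  Longitude: split at 3 digits → 178° and 40.8843′; 178 + 40.8843/60 = 178.681405
  W → negative
Point 4:
  φ: split at 2 digits → 56° and 2.6848′; 56 + 2.6848/60 = 56.044747
  N ⇒ keep positive
  λ: degrees = first 3 digits = 140, minutes = 53.9078; 140 + 53.9078/60 = 140.898463
  W ⇒ negate
Point 5:
  Lat: degrees = first 2 digits = 4, minutes = 44.4776; 4 + 44.4776/60 = 4.741293
  S → negative
  λ: degrees = first 3 digits = 178, minutes = 40.24522; 178 + 40.24522/60 = 178.670754
  W → negative

1. -44.78894, 38.07134
2. -0.69508, -22.70893
3. -30.84312, -178.68141
4. 56.04475, -140.89846
5. -4.74129, -178.67075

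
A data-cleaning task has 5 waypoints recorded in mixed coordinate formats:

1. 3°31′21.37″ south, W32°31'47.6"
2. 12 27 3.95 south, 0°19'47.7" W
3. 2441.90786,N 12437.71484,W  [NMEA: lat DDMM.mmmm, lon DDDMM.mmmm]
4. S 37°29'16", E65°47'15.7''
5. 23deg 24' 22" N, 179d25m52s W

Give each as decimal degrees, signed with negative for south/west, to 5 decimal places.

Point 1:
  Latitude: 3° + 31/60 + 21.37/3600 = 3 + 0.516667 + 0.005936 = 3.522603
  S → negative
  λ: 32° + 31/60 + 47.6/3600 = 32 + 0.516667 + 0.013222 = 32.529889
  W ⇒ negate
Point 2:
  Latitude: 12° + 27/60 + 3.95/3600 = 12 + 0.450000 + 0.001097 = 12.451097
  S ⇒ negate
  Lon: 0° + 19/60 + 47.7/3600 = 0 + 0.316667 + 0.013250 = 0.329917
  W → negative
Point 3:
  φ: degrees = first 2 digits = 24, minutes = 41.90786; 24 + 41.90786/60 = 24.698464
  N → positive
  Longitude: split at 3 digits → 124° and 37.71484′; 124 + 37.71484/60 = 124.628581
  hemisphere W, so the sign is −
Point 4:
  Latitude: 37 + 29/60 + 16/3600 = 37.487778
  hemisphere S, so the sign is −
  λ: 65° + 47/60 + 15.7/3600 = 65 + 0.783333 + 0.004361 = 65.787694
  E ⇒ keep positive
Point 5:
  φ: 23 + 24/60 + 22/3600 = 23.406111
  N → positive
  Lon: 179° + 25/60 + 52/3600 = 179 + 0.416667 + 0.014444 = 179.431111
  hemisphere W, so the sign is −

1. -3.52260, -32.52989
2. -12.45110, -0.32992
3. 24.69846, -124.62858
4. -37.48778, 65.78769
5. 23.40611, -179.43111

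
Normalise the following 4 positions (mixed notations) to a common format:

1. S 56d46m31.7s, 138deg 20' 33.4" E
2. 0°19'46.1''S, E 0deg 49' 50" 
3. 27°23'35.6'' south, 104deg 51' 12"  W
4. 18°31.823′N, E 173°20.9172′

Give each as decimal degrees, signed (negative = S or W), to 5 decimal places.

1. -56.77547, 138.34261
2. -0.32947, 0.83056
3. -27.39322, -104.85333
4. 18.53038, 173.34862

Point 1:
  φ: 56 + 46/60 + 31.7/3600 = 56.775472
  hemisphere S, so the sign is −
  Lon: 138 + 20/60 + 33.4/3600 = 138.342611
  E → positive
Point 2:
  φ: 0° + 19/60 + 46.1/3600 = 0 + 0.316667 + 0.012806 = 0.329472
  S ⇒ negate
  λ: 49′ + 50″ = 49.83333′; 0 + 49.83333/60 = 0.830556
  E → positive
Point 3:
  φ: 27 + 23/60 + 35.6/3600 = 27.393222
  S ⇒ negate
  λ: 104 + 51/60 + 12/3600 = 104.853333
  W → negative
Point 4:
  Latitude: 31.823′ = 0.530383°; total 18.530383
  N → positive
  Lon: 20.9172′ = 0.348620°; total 173.348620
  E ⇒ keep positive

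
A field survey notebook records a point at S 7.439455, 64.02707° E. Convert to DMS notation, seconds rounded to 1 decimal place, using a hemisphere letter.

7°26′22.0″ S, 64°01′37.5″ E

φ: 0.439455 × 60 = 26.36730′ → 26′, remainder × 60 = 22.038″
Longitude: whole degrees 64; 1.62420′ → 1′ and 37.452″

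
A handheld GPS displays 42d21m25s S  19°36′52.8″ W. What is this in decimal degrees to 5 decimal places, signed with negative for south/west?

φ: 42 + 21/60 + 25/3600 = 42.356944
S → negative
λ: 36′ + 52.8″ = 36.88000′; 19 + 36.88000/60 = 19.614667
W ⇒ negate

-42.35694, -19.61467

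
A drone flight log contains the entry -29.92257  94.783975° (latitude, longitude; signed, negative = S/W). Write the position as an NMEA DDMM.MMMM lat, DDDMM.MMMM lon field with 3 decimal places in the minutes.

2955.354,S / 09447.039,E

Latitude is negative → S; |value| = 29.922570
Latitude: minutes = (29.922570 − 29) × 60 = 55.35420
Lon: 94° + 0.783975 × 60 = 94° 47.03850′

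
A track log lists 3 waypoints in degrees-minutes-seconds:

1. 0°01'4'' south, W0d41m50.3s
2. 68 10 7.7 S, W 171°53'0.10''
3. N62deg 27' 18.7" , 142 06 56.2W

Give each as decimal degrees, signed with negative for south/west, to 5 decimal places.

Point 1:
  Latitude: 0 + 1/60 + 4/3600 = 0.017778
  hemisphere S, so the sign is −
  Lon: 0 + 41/60 + 50.3/3600 = 0.697306
  hemisphere W, so the sign is −
Point 2:
  Lat: 10′ + 7.7″ = 10.12833′; 68 + 10.12833/60 = 68.168806
  hemisphere S, so the sign is −
  Longitude: 171 + 53/60 + 0.1/3600 = 171.883361
  W ⇒ negate
Point 3:
  Lat: 27′ + 18.7″ = 27.31167′; 62 + 27.31167/60 = 62.455194
  N → positive
  λ: 6′ + 56.2″ = 6.93667′; 142 + 6.93667/60 = 142.115611
  W → negative

1. -0.01778, -0.69731
2. -68.16881, -171.88336
3. 62.45519, -142.11561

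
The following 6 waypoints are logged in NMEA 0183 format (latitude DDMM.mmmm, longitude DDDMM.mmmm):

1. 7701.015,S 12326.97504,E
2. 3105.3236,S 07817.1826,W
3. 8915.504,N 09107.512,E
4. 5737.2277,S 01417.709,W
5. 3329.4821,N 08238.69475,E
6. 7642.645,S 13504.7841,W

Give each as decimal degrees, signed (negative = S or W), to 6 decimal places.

Point 1:
  Latitude: split at 2 digits → 77° and 1.015′; 77 + 1.015/60 = 77.0169167
  S ⇒ negate
  Longitude: degrees = first 3 digits = 123, minutes = 26.97504; 123 + 26.97504/60 = 123.4495840
  E → positive
Point 2:
  φ: degrees = first 2 digits = 31, minutes = 5.3236; 31 + 5.3236/60 = 31.0887267
  S → negative
  Lon: split at 3 digits → 078° and 17.1826′; 78 + 17.1826/60 = 78.2863767
  hemisphere W, so the sign is −
Point 3:
  φ: split at 2 digits → 89° and 15.504′; 89 + 15.504/60 = 89.2584000
  N → positive
  λ: degrees = first 3 digits = 91, minutes = 7.512; 91 + 7.512/60 = 91.1252000
  E → positive
Point 4:
  φ: degrees = first 2 digits = 57, minutes = 37.2277; 57 + 37.2277/60 = 57.6204617
  S ⇒ negate
  Longitude: split at 3 digits → 014° and 17.709′; 14 + 17.709/60 = 14.2951500
  W ⇒ negate
Point 5:
  φ: split at 2 digits → 33° and 29.4821′; 33 + 29.4821/60 = 33.4913683
  N → positive
  λ: split at 3 digits → 082° and 38.69475′; 82 + 38.69475/60 = 82.6449125
  E ⇒ keep positive
Point 6:
  φ: split at 2 digits → 76° and 42.645′; 76 + 42.645/60 = 76.7107500
  S → negative
  λ: degrees = first 3 digits = 135, minutes = 4.7841; 135 + 4.7841/60 = 135.0797350
  W ⇒ negate

1. -77.016917, 123.449584
2. -31.088727, -78.286377
3. 89.258400, 91.125200
4. -57.620462, -14.295150
5. 33.491368, 82.644913
6. -76.710750, -135.079735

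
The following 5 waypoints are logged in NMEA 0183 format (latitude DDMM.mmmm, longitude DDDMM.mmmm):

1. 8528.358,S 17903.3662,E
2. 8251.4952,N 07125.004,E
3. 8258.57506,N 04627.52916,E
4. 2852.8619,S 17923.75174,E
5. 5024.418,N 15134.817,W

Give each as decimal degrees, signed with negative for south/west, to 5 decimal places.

Point 1:
  Lat: split at 2 digits → 85° and 28.358′; 85 + 28.358/60 = 85.472633
  S → negative
  Longitude: degrees = first 3 digits = 179, minutes = 3.3662; 179 + 3.3662/60 = 179.056103
  E → positive
Point 2:
  Lat: split at 2 digits → 82° and 51.4952′; 82 + 51.4952/60 = 82.858253
  N ⇒ keep positive
  Longitude: split at 3 digits → 071° and 25.004′; 71 + 25.004/60 = 71.416733
  E ⇒ keep positive
Point 3:
  Latitude: degrees = first 2 digits = 82, minutes = 58.57506; 82 + 58.57506/60 = 82.976251
  N ⇒ keep positive
  λ: degrees = first 3 digits = 46, minutes = 27.52916; 46 + 27.52916/60 = 46.458819
  E → positive
Point 4:
  φ: split at 2 digits → 28° and 52.8619′; 28 + 52.8619/60 = 28.881032
  S ⇒ negate
  λ: split at 3 digits → 179° and 23.75174′; 179 + 23.75174/60 = 179.395862
  E ⇒ keep positive
Point 5:
  φ: degrees = first 2 digits = 50, minutes = 24.418; 50 + 24.418/60 = 50.406967
  N → positive
  Longitude: degrees = first 3 digits = 151, minutes = 34.817; 151 + 34.817/60 = 151.580283
  W → negative

1. -85.47263, 179.05610
2. 82.85825, 71.41673
3. 82.97625, 46.45882
4. -28.88103, 179.39586
5. 50.40697, -151.58028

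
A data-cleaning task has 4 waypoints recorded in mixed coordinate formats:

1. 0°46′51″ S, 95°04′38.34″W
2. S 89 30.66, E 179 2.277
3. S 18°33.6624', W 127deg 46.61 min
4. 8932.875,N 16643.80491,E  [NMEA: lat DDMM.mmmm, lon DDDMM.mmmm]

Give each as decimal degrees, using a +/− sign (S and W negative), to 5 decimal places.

Point 1:
  Latitude: 0° + 46/60 + 51/3600 = 0 + 0.766667 + 0.014167 = 0.780833
  S ⇒ negate
  Lon: 4′ + 38.34″ = 4.63900′; 95 + 4.63900/60 = 95.077317
  hemisphere W, so the sign is −
Point 2:
  φ: 30.66′ = 0.511000°; total 89.511000
  S ⇒ negate
  Lon: 179 + 2.277/60 = 179.037950
  E ⇒ keep positive
Point 3:
  Lat: 33.6624′ = 0.561040°; total 18.561040
  S → negative
  λ: 127 + 46.61/60 = 127.776833
  W → negative
Point 4:
  Lat: degrees = first 2 digits = 89, minutes = 32.875; 89 + 32.875/60 = 89.547917
  N → positive
  Lon: split at 3 digits → 166° and 43.80491′; 166 + 43.80491/60 = 166.730082
  E ⇒ keep positive

1. -0.78083, -95.07732
2. -89.51100, 179.03795
3. -18.56104, -127.77683
4. 89.54792, 166.73008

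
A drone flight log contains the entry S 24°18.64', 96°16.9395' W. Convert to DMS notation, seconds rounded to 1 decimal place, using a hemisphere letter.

Latitude: fractional minutes 0.64000 × 60 = 38.400″
Lon: 16.93950′ → 16′ and 0.93950 × 60 = 56.370″

24°18′38.4″ S, 96°16′56.4″ W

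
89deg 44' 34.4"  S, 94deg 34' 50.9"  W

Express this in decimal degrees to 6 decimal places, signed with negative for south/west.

φ: 89 + 44/60 + 34.4/3600 = 89.7428889
S ⇒ negate
λ: 94° + 34/60 + 50.9/3600 = 94 + 0.566667 + 0.014139 = 94.5808056
W ⇒ negate

-89.742889, -94.580806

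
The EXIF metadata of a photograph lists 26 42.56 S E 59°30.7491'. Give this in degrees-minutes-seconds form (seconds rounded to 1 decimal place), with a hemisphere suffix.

φ: 42.56000′ → 42′ and 0.56000 × 60 = 33.600″
Lon: 30.74910′ → 30′ and 0.74910 × 60 = 44.946″

26°42′33.6″ S, 59°30′44.9″ E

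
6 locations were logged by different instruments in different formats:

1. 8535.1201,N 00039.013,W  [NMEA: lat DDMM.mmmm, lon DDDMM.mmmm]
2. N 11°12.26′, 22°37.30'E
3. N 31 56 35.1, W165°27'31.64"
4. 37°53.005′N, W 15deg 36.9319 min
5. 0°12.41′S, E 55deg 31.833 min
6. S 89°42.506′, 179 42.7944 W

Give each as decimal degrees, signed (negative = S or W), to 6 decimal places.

Point 1:
  Lat: degrees = first 2 digits = 85, minutes = 35.1201; 85 + 35.1201/60 = 85.5853350
  N → positive
  Longitude: split at 3 digits → 000° and 39.013′; 0 + 39.013/60 = 0.6502167
  W → negative
Point 2:
  Latitude: 12.26′ = 0.204333°; total 11.2043333
  N ⇒ keep positive
  λ: 22 + 37.3/60 = 22.6216667
  E → positive
Point 3:
  φ: 56′ + 35.1″ = 56.58500′; 31 + 56.58500/60 = 31.9430833
  N ⇒ keep positive
  Longitude: 165 + 27/60 + 31.64/3600 = 165.4587889
  W → negative
Point 4:
  Latitude: 53.005′ = 0.883417°; total 37.8834167
  N ⇒ keep positive
  Longitude: 15 + 36.9319/60 = 15.6155317
  hemisphere W, so the sign is −
Point 5:
  φ: 0 + 12.41/60 = 0.2068333
  S → negative
  Lon: 31.833′ = 0.530550°; total 55.5305500
  E → positive
Point 6:
  Latitude: 89 + 42.506/60 = 89.7084333
  hemisphere S, so the sign is −
  Longitude: 42.7944′ = 0.713240°; total 179.7132400
  hemisphere W, so the sign is −

1. 85.585335, -0.650217
2. 11.204333, 22.621667
3. 31.943083, -165.458789
4. 37.883417, -15.615532
5. -0.206833, 55.530550
6. -89.708433, -179.713240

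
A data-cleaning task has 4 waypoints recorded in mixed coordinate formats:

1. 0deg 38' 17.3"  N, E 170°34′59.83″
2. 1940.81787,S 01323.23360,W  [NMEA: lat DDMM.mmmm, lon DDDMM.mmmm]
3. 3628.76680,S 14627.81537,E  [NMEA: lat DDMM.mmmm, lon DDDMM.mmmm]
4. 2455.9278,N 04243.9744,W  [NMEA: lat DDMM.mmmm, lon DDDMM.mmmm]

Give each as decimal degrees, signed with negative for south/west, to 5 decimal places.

1. 0.63814, 170.58329
2. -19.68030, -13.38723
3. -36.47945, 146.46359
4. 24.93213, -42.73291

Point 1:
  Latitude: 38′ + 17.3″ = 38.28833′; 0 + 38.28833/60 = 0.638139
  N ⇒ keep positive
  Lon: 170 + 34/60 + 59.83/3600 = 170.583286
  E → positive
Point 2:
  φ: degrees = first 2 digits = 19, minutes = 40.81787; 19 + 40.81787/60 = 19.680298
  hemisphere S, so the sign is −
  Longitude: split at 3 digits → 013° and 23.2336′; 13 + 23.2336/60 = 13.387227
  hemisphere W, so the sign is −
Point 3:
  Latitude: split at 2 digits → 36° and 28.7668′; 36 + 28.7668/60 = 36.479447
  hemisphere S, so the sign is −
  λ: degrees = first 3 digits = 146, minutes = 27.81537; 146 + 27.81537/60 = 146.463590
  E ⇒ keep positive
Point 4:
  Latitude: degrees = first 2 digits = 24, minutes = 55.9278; 24 + 55.9278/60 = 24.932130
  N ⇒ keep positive
  λ: degrees = first 3 digits = 42, minutes = 43.9744; 42 + 43.9744/60 = 42.732907
  W ⇒ negate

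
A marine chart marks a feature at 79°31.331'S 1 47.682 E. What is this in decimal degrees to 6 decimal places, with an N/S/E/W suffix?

Latitude: 31.331′ = 0.522183°; total 79.5221833
λ: 47.682′ = 0.794700°; total 1.7947000

79.522183° S, 1.794700° E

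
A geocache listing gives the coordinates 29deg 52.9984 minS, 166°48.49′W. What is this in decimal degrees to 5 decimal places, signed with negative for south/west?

φ: 29 + 52.9984/60 = 29.883307
hemisphere S, so the sign is −
λ: 48.49′ = 0.808167°; total 166.808167
W → negative

-29.88331, -166.80817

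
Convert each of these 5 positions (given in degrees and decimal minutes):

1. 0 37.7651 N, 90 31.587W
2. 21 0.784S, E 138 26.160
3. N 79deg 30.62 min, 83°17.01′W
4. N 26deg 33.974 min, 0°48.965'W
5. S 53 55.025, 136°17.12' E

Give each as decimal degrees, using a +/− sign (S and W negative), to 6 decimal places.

1. 0.629418, -90.526450
2. -21.013067, 138.436000
3. 79.510333, -83.283500
4. 26.566233, -0.816083
5. -53.917083, 136.285333

Point 1:
  Latitude: 0 + 37.7651/60 = 0.6294183
  N ⇒ keep positive
  λ: 90 + 31.587/60 = 90.5264500
  hemisphere W, so the sign is −
Point 2:
  φ: 0.784′ = 0.013067°; total 21.0130667
  S ⇒ negate
  Longitude: 26.16′ = 0.436000°; total 138.4360000
  E ⇒ keep positive
Point 3:
  Lat: 79 + 30.62/60 = 79.5103333
  N ⇒ keep positive
  Lon: 83 + 17.01/60 = 83.2835000
  W ⇒ negate
Point 4:
  φ: 26 + 33.974/60 = 26.5662333
  N ⇒ keep positive
  λ: 0 + 48.965/60 = 0.8160833
  W ⇒ negate
Point 5:
  φ: 53 + 55.025/60 = 53.9170833
  hemisphere S, so the sign is −
  Lon: 136 + 17.12/60 = 136.2853333
  E → positive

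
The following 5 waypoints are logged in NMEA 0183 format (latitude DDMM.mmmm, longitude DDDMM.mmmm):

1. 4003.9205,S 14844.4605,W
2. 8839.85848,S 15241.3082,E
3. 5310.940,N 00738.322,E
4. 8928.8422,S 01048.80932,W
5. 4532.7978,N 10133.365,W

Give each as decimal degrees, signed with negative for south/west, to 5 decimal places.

Point 1:
  φ: split at 2 digits → 40° and 3.9205′; 40 + 3.9205/60 = 40.065342
  S ⇒ negate
  λ: degrees = first 3 digits = 148, minutes = 44.4605; 148 + 44.4605/60 = 148.741008
  hemisphere W, so the sign is −
Point 2:
  Latitude: degrees = first 2 digits = 88, minutes = 39.85848; 88 + 39.85848/60 = 88.664308
  S → negative
  Lon: degrees = first 3 digits = 152, minutes = 41.3082; 152 + 41.3082/60 = 152.688470
  E → positive
Point 3:
  Latitude: split at 2 digits → 53° and 10.94′; 53 + 10.94/60 = 53.182333
  N ⇒ keep positive
  λ: degrees = first 3 digits = 7, minutes = 38.322; 7 + 38.322/60 = 7.638700
  E → positive
Point 4:
  Latitude: split at 2 digits → 89° and 28.8422′; 89 + 28.8422/60 = 89.480703
  S → negative
  Lon: degrees = first 3 digits = 10, minutes = 48.80932; 10 + 48.80932/60 = 10.813489
  hemisphere W, so the sign is −
Point 5:
  φ: split at 2 digits → 45° and 32.7978′; 45 + 32.7978/60 = 45.546630
  N ⇒ keep positive
  Lon: split at 3 digits → 101° and 33.365′; 101 + 33.365/60 = 101.556083
  W → negative

1. -40.06534, -148.74101
2. -88.66431, 152.68847
3. 53.18233, 7.63870
4. -89.48070, -10.81349
5. 45.54663, -101.55608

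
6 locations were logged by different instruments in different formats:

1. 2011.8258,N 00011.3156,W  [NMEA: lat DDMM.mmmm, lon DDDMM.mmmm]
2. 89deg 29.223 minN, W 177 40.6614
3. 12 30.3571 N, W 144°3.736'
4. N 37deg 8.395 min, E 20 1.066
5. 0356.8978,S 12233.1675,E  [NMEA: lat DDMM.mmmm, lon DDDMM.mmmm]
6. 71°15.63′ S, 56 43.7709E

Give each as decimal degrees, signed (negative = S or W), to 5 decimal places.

1. 20.19710, -0.18859
2. 89.48705, -177.67769
3. 12.50595, -144.06227
4. 37.13992, 20.01777
5. -3.94830, 122.55279
6. -71.26050, 56.72952

Point 1:
  φ: degrees = first 2 digits = 20, minutes = 11.8258; 20 + 11.8258/60 = 20.197097
  N ⇒ keep positive
  λ: split at 3 digits → 000° and 11.3156′; 0 + 11.3156/60 = 0.188593
  W ⇒ negate
Point 2:
  Latitude: 89 + 29.223/60 = 89.487050
  N ⇒ keep positive
  Lon: 177 + 40.6614/60 = 177.677690
  W → negative
Point 3:
  Latitude: 12 + 30.3571/60 = 12.505952
  N → positive
  λ: 3.736′ = 0.062267°; total 144.062267
  W ⇒ negate
Point 4:
  φ: 37 + 8.395/60 = 37.139917
  N → positive
  Longitude: 20 + 1.066/60 = 20.017767
  E ⇒ keep positive
Point 5:
  Latitude: degrees = first 2 digits = 3, minutes = 56.8978; 3 + 56.8978/60 = 3.948297
  S ⇒ negate
  Lon: degrees = first 3 digits = 122, minutes = 33.1675; 122 + 33.1675/60 = 122.552792
  E → positive
Point 6:
  Latitude: 71 + 15.63/60 = 71.260500
  S ⇒ negate
  Lon: 43.7709′ = 0.729515°; total 56.729515
  E ⇒ keep positive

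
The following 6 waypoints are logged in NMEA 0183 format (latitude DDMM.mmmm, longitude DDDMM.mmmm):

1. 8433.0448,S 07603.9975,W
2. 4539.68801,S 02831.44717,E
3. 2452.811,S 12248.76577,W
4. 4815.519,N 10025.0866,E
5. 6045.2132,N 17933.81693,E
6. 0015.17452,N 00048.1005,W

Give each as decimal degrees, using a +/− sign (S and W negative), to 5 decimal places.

1. -84.55075, -76.06663
2. -45.66147, 28.52412
3. -24.88018, -122.81276
4. 48.25865, 100.41811
5. 60.75355, 179.56362
6. 0.25291, -0.80168

Point 1:
  Latitude: degrees = first 2 digits = 84, minutes = 33.0448; 84 + 33.0448/60 = 84.550747
  S ⇒ negate
  Longitude: split at 3 digits → 076° and 3.9975′; 76 + 3.9975/60 = 76.066625
  W → negative
Point 2:
  φ: degrees = first 2 digits = 45, minutes = 39.68801; 45 + 39.68801/60 = 45.661467
  hemisphere S, so the sign is −
  Lon: degrees = first 3 digits = 28, minutes = 31.44717; 28 + 31.44717/60 = 28.524120
  E → positive
Point 3:
  Latitude: split at 2 digits → 24° and 52.811′; 24 + 52.811/60 = 24.880183
  S → negative
  Lon: split at 3 digits → 122° and 48.76577′; 122 + 48.76577/60 = 122.812763
  hemisphere W, so the sign is −
Point 4:
  φ: degrees = first 2 digits = 48, minutes = 15.519; 48 + 15.519/60 = 48.258650
  N ⇒ keep positive
  λ: degrees = first 3 digits = 100, minutes = 25.0866; 100 + 25.0866/60 = 100.418110
  E ⇒ keep positive
Point 5:
  Latitude: split at 2 digits → 60° and 45.2132′; 60 + 45.2132/60 = 60.753553
  N ⇒ keep positive
  Longitude: split at 3 digits → 179° and 33.81693′; 179 + 33.81693/60 = 179.563616
  E ⇒ keep positive
Point 6:
  Latitude: split at 2 digits → 00° and 15.17452′; 0 + 15.17452/60 = 0.252909
  N → positive
  Lon: degrees = first 3 digits = 0, minutes = 48.1005; 0 + 48.1005/60 = 0.801675
  hemisphere W, so the sign is −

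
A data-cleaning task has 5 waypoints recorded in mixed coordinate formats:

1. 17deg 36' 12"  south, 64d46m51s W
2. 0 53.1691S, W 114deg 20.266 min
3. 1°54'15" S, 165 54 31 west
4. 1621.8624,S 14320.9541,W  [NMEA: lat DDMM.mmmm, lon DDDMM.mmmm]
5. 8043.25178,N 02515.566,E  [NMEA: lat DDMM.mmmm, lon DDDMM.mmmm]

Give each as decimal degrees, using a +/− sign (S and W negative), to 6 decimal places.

1. -17.603333, -64.780833
2. -0.886152, -114.337767
3. -1.904167, -165.908611
4. -16.364373, -143.349235
5. 80.720863, 25.259433

Point 1:
  Lat: 17° + 36/60 + 12/3600 = 17 + 0.600000 + 0.003333 = 17.6033333
  hemisphere S, so the sign is −
  Lon: 46′ + 51″ = 46.85000′; 64 + 46.85000/60 = 64.7808333
  W ⇒ negate
Point 2:
  Latitude: 0 + 53.1691/60 = 0.8861517
  hemisphere S, so the sign is −
  Lon: 114 + 20.266/60 = 114.3377667
  W ⇒ negate
Point 3:
  Latitude: 1 + 54/60 + 15/3600 = 1.9041667
  S ⇒ negate
  λ: 165° + 54/60 + 31/3600 = 165 + 0.900000 + 0.008611 = 165.9086111
  hemisphere W, so the sign is −
Point 4:
  φ: degrees = first 2 digits = 16, minutes = 21.8624; 16 + 21.8624/60 = 16.3643733
  hemisphere S, so the sign is −
  Lon: degrees = first 3 digits = 143, minutes = 20.9541; 143 + 20.9541/60 = 143.3492350
  W → negative
Point 5:
  Latitude: split at 2 digits → 80° and 43.25178′; 80 + 43.25178/60 = 80.7208630
  N ⇒ keep positive
  λ: degrees = first 3 digits = 25, minutes = 15.566; 25 + 15.566/60 = 25.2594333
  E ⇒ keep positive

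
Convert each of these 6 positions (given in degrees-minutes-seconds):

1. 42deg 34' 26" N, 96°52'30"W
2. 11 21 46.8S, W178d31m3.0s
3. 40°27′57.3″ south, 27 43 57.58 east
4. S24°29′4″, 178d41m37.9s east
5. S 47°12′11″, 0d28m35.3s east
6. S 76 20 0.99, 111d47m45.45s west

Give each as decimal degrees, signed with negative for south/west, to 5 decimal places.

Point 1:
  φ: 42 + 34/60 + 26/3600 = 42.573889
  N ⇒ keep positive
  λ: 52′ + 30″ = 52.50000′; 96 + 52.50000/60 = 96.875000
  W → negative
Point 2:
  Latitude: 11° + 21/60 + 46.8/3600 = 11 + 0.350000 + 0.013000 = 11.363000
  S ⇒ negate
  Lon: 31′ + 3″ = 31.05000′; 178 + 31.05000/60 = 178.517500
  W ⇒ negate
Point 3:
  Latitude: 40° + 27/60 + 57.3/3600 = 40 + 0.450000 + 0.015917 = 40.465917
  hemisphere S, so the sign is −
  Lon: 43′ + 57.58″ = 43.95967′; 27 + 43.95967/60 = 27.732661
  E → positive
Point 4:
  Latitude: 24 + 29/60 + 4/3600 = 24.484444
  S ⇒ negate
  Lon: 41′ + 37.9″ = 41.63167′; 178 + 41.63167/60 = 178.693861
  E ⇒ keep positive
Point 5:
  Latitude: 12′ + 11″ = 12.18333′; 47 + 12.18333/60 = 47.203056
  S → negative
  λ: 28′ + 35.3″ = 28.58833′; 0 + 28.58833/60 = 0.476472
  E → positive
Point 6:
  Latitude: 76° + 20/60 + 0.99/3600 = 76 + 0.333333 + 0.000275 = 76.333608
  S ⇒ negate
  λ: 111 + 47/60 + 45.45/3600 = 111.795958
  W ⇒ negate

1. 42.57389, -96.87500
2. -11.36300, -178.51750
3. -40.46592, 27.73266
4. -24.48444, 178.69386
5. -47.20306, 0.47647
6. -76.33361, -111.79596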